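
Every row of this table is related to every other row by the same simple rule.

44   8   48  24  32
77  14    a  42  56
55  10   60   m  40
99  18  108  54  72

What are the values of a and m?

Each row is a constant multiple of every other row — this is a multiplication table with the headers hidden.
Row 2 is 56/32 = 7/4 times row 1, so its entry in column 3 is 48 × 7/4 = 84.
Row 3 is 40/32 = 5/4 times row 1, so its entry in column 4 is 24 × 5/4 = 30.

a = 84, m = 30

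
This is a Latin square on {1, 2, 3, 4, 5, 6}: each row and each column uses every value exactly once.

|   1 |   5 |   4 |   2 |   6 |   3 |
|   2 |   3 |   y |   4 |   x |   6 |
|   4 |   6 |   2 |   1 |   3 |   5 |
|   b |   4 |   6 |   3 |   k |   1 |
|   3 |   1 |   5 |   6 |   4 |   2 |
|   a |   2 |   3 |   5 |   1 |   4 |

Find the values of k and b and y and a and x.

k = 2, b = 5, y = 1, a = 6, x = 5

For row 2, column 3: column 3 already has {2, 3, 4, 5, 6}; that leaves 1.
For row 2, column 5: row 2 already has {1, 2, 3, 4, 6}; that leaves 5.
Cell (4,5): column 5 already has {1, 3, 4, 5, 6} → 2.
At (row 4, col 1): row 4 already has {1, 2, 3, 4, 6}, so the value is 5.
At (row 6, col 1): row 6 already has {1, 2, 3, 4, 5}, so the value is 6.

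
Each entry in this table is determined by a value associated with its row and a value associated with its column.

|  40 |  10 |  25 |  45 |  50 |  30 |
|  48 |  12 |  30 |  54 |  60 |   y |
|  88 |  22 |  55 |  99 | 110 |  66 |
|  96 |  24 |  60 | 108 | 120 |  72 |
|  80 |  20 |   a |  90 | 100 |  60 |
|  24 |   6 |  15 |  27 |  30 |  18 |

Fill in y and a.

y = 36, a = 50

Each row is a constant multiple of every other row — this is a multiplication table with the headers hidden.
Row 2 is 12/10 = 6/5 times row 1, so its entry in column 6 is 30 × 6/5 = 36.
Row 5 is 20/10 = 2/1 times row 1, so its entry in column 3 is 25 × 2/1 = 50.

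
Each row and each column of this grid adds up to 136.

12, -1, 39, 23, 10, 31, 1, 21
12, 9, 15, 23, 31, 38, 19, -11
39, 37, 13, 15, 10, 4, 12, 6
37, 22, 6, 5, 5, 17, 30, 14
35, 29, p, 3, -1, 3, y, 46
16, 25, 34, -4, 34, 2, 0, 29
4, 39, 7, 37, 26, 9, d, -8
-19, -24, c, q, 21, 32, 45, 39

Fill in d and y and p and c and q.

d = 22, y = 7, p = 14, c = 8, q = 34

Column 4 has 23 + 23 + 15 + 5 + 3 − 4 + 37 = 102; the blank must be 136 − 102 = 34.
Row 8 has -19 − 24 + 34 + 21 + 32 + 45 + 39 = 128; the blank must be 136 − 128 = 8.
Column 3 has 39 + 15 + 13 + 6 + 34 + 7 + 8 = 122; the blank must be 136 − 122 = 14.
Row 5 has 35 + 29 + 14 + 3 − 1 + 3 + 46 = 129; the blank must be 136 − 129 = 7.
Row 7 has 4 + 39 + 7 + 37 + 26 + 9 − 8 = 114; the blank must be 136 − 114 = 22.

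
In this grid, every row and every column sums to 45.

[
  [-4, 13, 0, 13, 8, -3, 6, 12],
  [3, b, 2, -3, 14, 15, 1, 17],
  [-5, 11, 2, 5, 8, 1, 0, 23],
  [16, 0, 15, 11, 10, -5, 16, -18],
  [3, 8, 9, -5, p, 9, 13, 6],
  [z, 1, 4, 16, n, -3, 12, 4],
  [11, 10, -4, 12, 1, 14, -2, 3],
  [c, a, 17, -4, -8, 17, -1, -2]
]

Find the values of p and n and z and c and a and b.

p = 2, n = 10, z = 1, c = 20, a = 6, b = -4

Row 5 has 3 + 8 + 9 − 5 + 9 + 13 + 6 = 43; the blank must be 45 − 43 = 2.
Column 5 has 8 + 14 + 8 + 10 + 2 + 1 − 8 = 35; the blank must be 45 − 35 = 10.
Row 2 has 3 + 2 − 3 + 14 + 15 + 1 + 17 = 49; the blank must be 45 − 49 = -4.
Column 2 has 13 − 4 + 11 + 0 + 8 + 1 + 10 = 39; the blank must be 45 − 39 = 6.
Row 8 has 6 + 17 − 4 − 8 + 17 − 1 − 2 = 25; the blank must be 45 − 25 = 20.
Row 6 has 1 + 4 + 16 + 10 − 3 + 12 + 4 = 44; the blank must be 45 − 44 = 1.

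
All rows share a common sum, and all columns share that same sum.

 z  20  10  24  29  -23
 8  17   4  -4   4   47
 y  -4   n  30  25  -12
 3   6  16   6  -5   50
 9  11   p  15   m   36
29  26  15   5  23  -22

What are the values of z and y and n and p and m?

z = 16, y = 11, n = 26, p = 5, m = 0

Rows 2 and 4 both sum to 76, so that's the common total.
The known cells in column 5 total 76, leaving 76 − 76 = 0 for the blank.
The known cells in row 1 total 60, leaving 76 − 60 = 16 for the blank.
The known cells in column 1 total 65, leaving 76 − 65 = 11 for the blank.
The known cells in row 5 total 71, leaving 76 − 71 = 5 for the blank.
The known cells in row 3 total 50, leaving 76 − 50 = 26 for the blank.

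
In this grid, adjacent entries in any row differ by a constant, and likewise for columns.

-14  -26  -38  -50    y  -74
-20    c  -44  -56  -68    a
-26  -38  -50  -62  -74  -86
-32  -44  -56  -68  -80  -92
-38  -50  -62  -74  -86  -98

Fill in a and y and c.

Along each row the entries change by -12 per step; down each column they change by -6.
Row 2: from -20 at column 1, stepping by -12 to column 6 gives -80.
Row 1: from -14 at column 1, stepping by -12 to column 5 gives -62.
Row 2: from -20 at column 1, stepping by -12 to column 2 gives -32.

a = -80, y = -62, c = -32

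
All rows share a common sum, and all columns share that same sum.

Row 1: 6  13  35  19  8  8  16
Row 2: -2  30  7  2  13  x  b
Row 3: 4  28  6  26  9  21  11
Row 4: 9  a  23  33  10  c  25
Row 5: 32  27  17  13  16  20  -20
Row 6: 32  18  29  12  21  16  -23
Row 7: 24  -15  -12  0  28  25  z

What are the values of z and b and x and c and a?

Rows 1 and 3 both sum to 105, so that's the common total.
The known cells in column 2 total 101, leaving 105 − 101 = 4 for the blank.
The known cells in row 7 total 50, leaving 105 − 50 = 55 for the blank.
The known cells in column 7 total 64, leaving 105 − 64 = 41 for the blank.
The known cells in row 2 total 91, leaving 105 − 91 = 14 for the blank.
The known cells in row 4 total 104, leaving 105 − 104 = 1 for the blank.

z = 55, b = 41, x = 14, c = 1, a = 4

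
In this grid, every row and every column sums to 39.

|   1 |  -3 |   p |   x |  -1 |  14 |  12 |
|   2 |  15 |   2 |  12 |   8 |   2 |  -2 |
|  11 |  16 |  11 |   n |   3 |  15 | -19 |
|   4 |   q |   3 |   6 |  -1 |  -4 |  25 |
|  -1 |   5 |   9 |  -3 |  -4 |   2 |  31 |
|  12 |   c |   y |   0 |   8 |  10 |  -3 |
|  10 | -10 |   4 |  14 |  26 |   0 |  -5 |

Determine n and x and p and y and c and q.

The known cells in row 4 total 33, leaving 39 − 33 = 6 for the blank.
The known cells in column 2 total 29, leaving 39 − 29 = 10 for the blank.
The known cells in row 3 total 37, leaving 39 − 37 = 2 for the blank.
The known cells in column 4 total 31, leaving 39 − 31 = 8 for the blank.
The known cells in row 1 total 31, leaving 39 − 31 = 8 for the blank.
The known cells in row 6 total 37, leaving 39 − 37 = 2 for the blank.

n = 2, x = 8, p = 8, y = 2, c = 10, q = 6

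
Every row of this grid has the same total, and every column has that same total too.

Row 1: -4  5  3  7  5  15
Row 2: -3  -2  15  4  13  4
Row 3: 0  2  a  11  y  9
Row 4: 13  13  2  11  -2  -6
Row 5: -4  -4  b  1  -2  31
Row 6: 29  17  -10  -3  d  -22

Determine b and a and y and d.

Rows 1 and 2 both sum to 31, so that's the common total.
The known cells in row 6 total 11, leaving 31 − 11 = 20 for the blank.
The known cells in column 5 total 34, leaving 31 − 34 = -3 for the blank.
The known cells in row 5 total 22, leaving 31 − 22 = 9 for the blank.
The known cells in row 3 total 19, leaving 31 − 19 = 12 for the blank.

b = 9, a = 12, y = -3, d = 20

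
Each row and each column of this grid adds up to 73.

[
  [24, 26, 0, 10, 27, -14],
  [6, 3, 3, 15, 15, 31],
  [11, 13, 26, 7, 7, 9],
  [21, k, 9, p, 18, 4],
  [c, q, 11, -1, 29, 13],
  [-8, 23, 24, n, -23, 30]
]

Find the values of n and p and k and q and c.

The known cells in column 1 total 54, leaving 73 − 54 = 19 for the blank.
The known cells in row 6 total 46, leaving 73 − 46 = 27 for the blank.
The known cells in column 4 total 58, leaving 73 − 58 = 15 for the blank.
The known cells in row 4 total 67, leaving 73 − 67 = 6 for the blank.
The known cells in row 5 total 71, leaving 73 − 71 = 2 for the blank.

n = 27, p = 15, k = 6, q = 2, c = 19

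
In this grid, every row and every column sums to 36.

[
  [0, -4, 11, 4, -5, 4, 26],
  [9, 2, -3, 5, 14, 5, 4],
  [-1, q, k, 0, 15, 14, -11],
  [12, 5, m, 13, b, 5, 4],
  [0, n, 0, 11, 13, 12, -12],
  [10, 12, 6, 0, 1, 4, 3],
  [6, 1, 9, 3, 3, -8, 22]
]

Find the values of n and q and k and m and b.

n = 12, q = 8, k = 11, m = 2, b = -5

Column 5: -5 + 14 + 15 + 13 + 1 + 3 = 41, so its missing entry is 36 − 41 = -5.
Row 4: 12 + 5 + 13 − 5 + 5 + 4 = 34, so its missing entry is 36 − 34 = 2.
Column 3: 11 − 3 + 2 + 0 + 6 + 9 = 25, so its missing entry is 36 − 25 = 11.
Row 3: -1 + 11 + 0 + 15 + 14 − 11 = 28, so its missing entry is 36 − 28 = 8.
Row 5: 0 + 0 + 11 + 13 + 12 − 12 = 24, so its missing entry is 36 − 24 = 12.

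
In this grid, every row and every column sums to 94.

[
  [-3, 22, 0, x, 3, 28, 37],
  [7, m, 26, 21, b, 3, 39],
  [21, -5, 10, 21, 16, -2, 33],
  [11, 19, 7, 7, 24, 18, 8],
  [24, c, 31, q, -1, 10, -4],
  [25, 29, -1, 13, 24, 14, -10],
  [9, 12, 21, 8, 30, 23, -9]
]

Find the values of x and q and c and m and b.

x = 7, q = 17, c = 17, m = 0, b = -2

Row 1: -3 + 22 + 0 + 3 + 28 + 37 = 87, so its missing entry is 94 − 87 = 7.
Column 4: 7 + 21 + 21 + 7 + 13 + 8 = 77, so its missing entry is 94 − 77 = 17.
Column 5: 3 + 16 + 24 − 1 + 24 + 30 = 96, so its missing entry is 94 − 96 = -2.
Row 2: 7 + 26 + 21 − 2 + 3 + 39 = 94, so its missing entry is 94 − 94 = 0.
Row 5: 24 + 31 + 17 − 1 + 10 − 4 = 77, so its missing entry is 94 − 77 = 17.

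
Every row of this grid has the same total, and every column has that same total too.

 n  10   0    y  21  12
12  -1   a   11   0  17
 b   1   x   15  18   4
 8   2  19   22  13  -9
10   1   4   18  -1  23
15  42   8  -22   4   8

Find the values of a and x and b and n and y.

a = 16, x = 8, b = 9, n = 1, y = 11

Rows 4 and 5 both sum to 55, so that's the common total.
The known cells in row 2 total 39, leaving 55 − 39 = 16 for the blank.
The known cells in column 4 total 44, leaving 55 − 44 = 11 for the blank.
The known cells in row 1 total 54, leaving 55 − 54 = 1 for the blank.
The known cells in column 1 total 46, leaving 55 − 46 = 9 for the blank.
The known cells in row 3 total 47, leaving 55 − 47 = 8 for the blank.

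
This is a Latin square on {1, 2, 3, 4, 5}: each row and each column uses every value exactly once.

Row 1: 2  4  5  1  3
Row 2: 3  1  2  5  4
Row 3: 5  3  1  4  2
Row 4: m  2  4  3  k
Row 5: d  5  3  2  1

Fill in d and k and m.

d = 4, k = 5, m = 1

Cell (5,1): row 5 already has {1, 2, 3, 5} → 4.
For row 4, column 5: column 5 already has {1, 2, 3, 4}; that leaves 5.
For row 4, column 1: row 4 already has {2, 3, 4, 5}; that leaves 1.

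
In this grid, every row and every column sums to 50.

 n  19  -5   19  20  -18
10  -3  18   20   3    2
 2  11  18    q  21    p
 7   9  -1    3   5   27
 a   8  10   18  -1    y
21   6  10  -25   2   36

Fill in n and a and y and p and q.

n = 15, a = -5, y = 20, p = -17, q = 15

Row 1: 19 − 5 + 19 + 20 − 18 = 35, so its missing entry is 50 − 35 = 15.
Column 1: 15 + 10 + 2 + 7 + 21 = 55, so its missing entry is 50 − 55 = -5.
Column 4: 19 + 20 + 3 + 18 − 25 = 35, so its missing entry is 50 − 35 = 15.
Row 5: -5 + 8 + 10 + 18 − 1 = 30, so its missing entry is 50 − 30 = 20.
Row 3: 2 + 11 + 18 + 15 + 21 = 67, so its missing entry is 50 − 67 = -17.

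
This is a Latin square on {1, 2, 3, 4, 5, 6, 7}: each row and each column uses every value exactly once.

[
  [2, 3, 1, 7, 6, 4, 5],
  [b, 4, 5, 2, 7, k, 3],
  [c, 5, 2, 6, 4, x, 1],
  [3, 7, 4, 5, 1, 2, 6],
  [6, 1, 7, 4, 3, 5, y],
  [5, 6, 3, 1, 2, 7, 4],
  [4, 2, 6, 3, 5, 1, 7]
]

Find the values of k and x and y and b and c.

k = 6, x = 3, y = 2, b = 1, c = 7

At (row 5, col 7): row 5 already has {1, 3, 4, 5, 6, 7}, so the value is 2.
Cell (2,6): row 2 is missing {1, 6} and column 6 is missing {3, 6} → 6.
Cell (2,1): row 2 already has {2, 3, 4, 5, 6, 7} → 1.
At (row 3, col 1): column 1 already has {1, 2, 3, 4, 5, 6}, so the value is 7.
Cell (3,6): row 3 already has {1, 2, 4, 5, 6, 7} → 3.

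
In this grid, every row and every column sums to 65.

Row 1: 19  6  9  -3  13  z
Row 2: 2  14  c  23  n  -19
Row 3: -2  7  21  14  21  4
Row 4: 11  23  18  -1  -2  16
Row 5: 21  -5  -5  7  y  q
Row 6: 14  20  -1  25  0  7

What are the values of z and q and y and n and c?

Column 3: 9 + 21 + 18 − 5 − 1 = 42, so its missing entry is 65 − 42 = 23.
Row 2: 2 + 14 + 23 + 23 − 19 = 43, so its missing entry is 65 − 43 = 22.
Column 5: 13 + 22 + 21 − 2 + 0 = 54, so its missing entry is 65 − 54 = 11.
Row 5: 21 − 5 − 5 + 7 + 11 = 29, so its missing entry is 65 − 29 = 36.
Row 1: 19 + 6 + 9 − 3 + 13 = 44, so its missing entry is 65 − 44 = 21.

z = 21, q = 36, y = 11, n = 22, c = 23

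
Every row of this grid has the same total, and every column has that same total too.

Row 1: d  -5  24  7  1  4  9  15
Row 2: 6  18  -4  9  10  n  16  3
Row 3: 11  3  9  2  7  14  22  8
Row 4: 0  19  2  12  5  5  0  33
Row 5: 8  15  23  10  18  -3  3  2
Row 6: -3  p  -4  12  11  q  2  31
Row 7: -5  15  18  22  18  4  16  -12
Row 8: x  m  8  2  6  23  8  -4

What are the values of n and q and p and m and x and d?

Rows 3 and 4 both sum to 76, so that's the common total.
The known cells in row 2 total 58, leaving 76 − 58 = 18 for the blank.
The known cells in column 6 total 65, leaving 76 − 65 = 11 for the blank.
The known cells in row 1 total 55, leaving 76 − 55 = 21 for the blank.
The known cells in column 1 total 38, leaving 76 − 38 = 38 for the blank.
The known cells in row 8 total 81, leaving 76 − 81 = -5 for the blank.
The known cells in row 6 total 60, leaving 76 − 60 = 16 for the blank.

n = 18, q = 11, p = 16, m = -5, x = 38, d = 21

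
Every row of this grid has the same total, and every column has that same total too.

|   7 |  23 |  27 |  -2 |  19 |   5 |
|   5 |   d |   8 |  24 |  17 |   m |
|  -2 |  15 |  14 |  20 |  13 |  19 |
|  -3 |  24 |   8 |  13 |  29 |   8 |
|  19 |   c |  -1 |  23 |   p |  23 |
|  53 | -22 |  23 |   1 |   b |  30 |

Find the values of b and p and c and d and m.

Rows 1 and 3 both sum to 79, so that's the common total.
Column 6: 5 + 19 + 8 + 23 + 30 = 85, so its missing entry is 79 − 85 = -6.
Row 6: 53 − 22 + 23 + 1 + 30 = 85, so its missing entry is 79 − 85 = -6.
Column 5: 19 + 17 + 13 + 29 − 6 = 72, so its missing entry is 79 − 72 = 7.
Row 2: 5 + 8 + 24 + 17 − 6 = 48, so its missing entry is 79 − 48 = 31.
Row 5: 19 − 1 + 23 + 7 + 23 = 71, so its missing entry is 79 − 71 = 8.

b = -6, p = 7, c = 8, d = 31, m = -6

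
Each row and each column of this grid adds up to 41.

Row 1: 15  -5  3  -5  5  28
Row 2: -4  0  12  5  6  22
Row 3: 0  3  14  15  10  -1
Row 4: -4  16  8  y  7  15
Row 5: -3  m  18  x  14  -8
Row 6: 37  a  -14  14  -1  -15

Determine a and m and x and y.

a = 20, m = 7, x = 13, y = -1

Row 4: -4 + 16 + 8 + 7 + 15 = 42, so its missing entry is 41 − 42 = -1.
Row 6: 37 − 14 + 14 − 1 − 15 = 21, so its missing entry is 41 − 21 = 20.
Column 2: -5 + 0 + 3 + 16 + 20 = 34, so its missing entry is 41 − 34 = 7.
Row 5: -3 + 7 + 18 + 14 − 8 = 28, so its missing entry is 41 − 28 = 13.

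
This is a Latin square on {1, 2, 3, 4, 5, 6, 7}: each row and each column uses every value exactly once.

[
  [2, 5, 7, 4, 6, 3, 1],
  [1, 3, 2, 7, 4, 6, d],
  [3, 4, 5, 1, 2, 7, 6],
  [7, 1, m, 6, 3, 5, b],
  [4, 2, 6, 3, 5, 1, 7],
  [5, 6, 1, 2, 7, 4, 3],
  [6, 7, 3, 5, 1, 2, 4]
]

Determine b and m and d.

b = 2, m = 4, d = 5

At (row 2, col 7): row 2 already has {1, 2, 3, 4, 6, 7}, so the value is 5.
For row 4, column 3: column 3 already has {1, 2, 3, 5, 6, 7}; that leaves 4.
Cell (4,7): row 4 already has {1, 3, 4, 5, 6, 7} → 2.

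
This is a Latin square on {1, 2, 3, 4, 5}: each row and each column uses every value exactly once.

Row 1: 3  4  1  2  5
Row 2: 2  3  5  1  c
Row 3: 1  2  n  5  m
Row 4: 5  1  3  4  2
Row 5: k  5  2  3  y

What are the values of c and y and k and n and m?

c = 4, y = 1, k = 4, n = 4, m = 3

Cell (5,1): column 1 already has {1, 2, 3, 5} → 4.
At (row 5, col 5): row 5 already has {2, 3, 4, 5}, so the value is 1.
At (row 2, col 5): row 2 already has {1, 2, 3, 5}, so the value is 4.
At (row 3, col 5): column 5 already has {1, 2, 4, 5}, so the value is 3.
Cell (3,3): row 3 already has {1, 2, 3, 5} → 4.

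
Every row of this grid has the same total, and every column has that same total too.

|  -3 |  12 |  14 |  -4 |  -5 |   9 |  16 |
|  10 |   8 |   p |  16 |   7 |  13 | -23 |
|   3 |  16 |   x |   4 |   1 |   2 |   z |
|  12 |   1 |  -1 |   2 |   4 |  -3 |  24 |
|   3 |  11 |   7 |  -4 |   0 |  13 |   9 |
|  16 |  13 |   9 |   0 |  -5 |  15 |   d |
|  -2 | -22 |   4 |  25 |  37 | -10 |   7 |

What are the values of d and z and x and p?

Rows 1 and 4 both sum to 39, so that's the common total.
Row 2: 10 + 8 + 16 + 7 + 13 − 23 = 31, so its missing entry is 39 − 31 = 8.
Row 6: 16 + 13 + 9 + 0 − 5 + 15 = 48, so its missing entry is 39 − 48 = -9.
Column 7: 16 − 23 + 24 + 9 − 9 + 7 = 24, so its missing entry is 39 − 24 = 15.
Row 3: 3 + 16 + 4 + 1 + 2 + 15 = 41, so its missing entry is 39 − 41 = -2.

d = -9, z = 15, x = -2, p = 8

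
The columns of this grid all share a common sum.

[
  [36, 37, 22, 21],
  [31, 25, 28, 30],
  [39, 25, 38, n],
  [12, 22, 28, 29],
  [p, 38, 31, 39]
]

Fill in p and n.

Column 2 sums to 147 and so does column 3; that's the common total.
In column 1 the known cells total 118, leaving 147 − 118 = 29.
In column 4 the known cells total 119, leaving 147 − 119 = 28.

p = 29, n = 28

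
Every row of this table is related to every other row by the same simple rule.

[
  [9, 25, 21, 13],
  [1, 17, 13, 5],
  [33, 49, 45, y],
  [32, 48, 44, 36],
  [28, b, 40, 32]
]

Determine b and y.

The difference between any two rows is the same in every column — this is an addition table with the headers hidden.
Row 5 minus row 1 is 40 − 21 = 19, so its entry in column 2 is 25 + 19 = 44.
Row 3 minus row 1 is 45 − 21 = 24, so its entry in column 4 is 13 + 24 = 37.

b = 44, y = 37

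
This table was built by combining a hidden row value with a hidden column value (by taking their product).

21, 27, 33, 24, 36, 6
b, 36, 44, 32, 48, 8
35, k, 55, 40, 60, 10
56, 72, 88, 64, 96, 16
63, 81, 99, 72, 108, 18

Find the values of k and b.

k = 45, b = 28

Each row is a constant multiple of every other row — this is a multiplication table with the headers hidden.
Row 3 is 10/6 = 5/3 times row 1, so its entry in column 2 is 27 × 5/3 = 45.
Row 2 is 8/6 = 4/3 times row 1, so its entry in column 1 is 21 × 4/3 = 28.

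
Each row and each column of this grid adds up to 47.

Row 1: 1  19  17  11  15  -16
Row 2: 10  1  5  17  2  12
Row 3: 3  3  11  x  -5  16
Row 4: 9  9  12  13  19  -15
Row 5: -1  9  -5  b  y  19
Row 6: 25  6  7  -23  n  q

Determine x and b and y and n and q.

x = 19, b = 10, y = 15, n = 1, q = 31

The known cells in column 6 total 16, leaving 47 − 16 = 31 for the blank.
The known cells in row 6 total 46, leaving 47 − 46 = 1 for the blank.
The known cells in column 5 total 32, leaving 47 − 32 = 15 for the blank.
The known cells in row 5 total 37, leaving 47 − 37 = 10 for the blank.
The known cells in row 3 total 28, leaving 47 − 28 = 19 for the blank.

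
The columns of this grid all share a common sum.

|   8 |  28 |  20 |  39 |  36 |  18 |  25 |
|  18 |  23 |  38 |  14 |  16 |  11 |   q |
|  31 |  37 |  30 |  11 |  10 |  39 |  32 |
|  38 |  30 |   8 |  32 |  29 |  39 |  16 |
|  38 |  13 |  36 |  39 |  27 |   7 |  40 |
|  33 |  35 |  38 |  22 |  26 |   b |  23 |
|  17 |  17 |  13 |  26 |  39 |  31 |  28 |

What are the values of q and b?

q = 19, b = 38

The complete columns each total 183.
Column 7 is missing 183 − 164 = 19 (since 25 + 32 + 16 + 40 + 23 + 28 = 164).
Column 6 is missing 183 − 145 = 38 (since 18 + 11 + 39 + 39 + 7 + 31 = 145).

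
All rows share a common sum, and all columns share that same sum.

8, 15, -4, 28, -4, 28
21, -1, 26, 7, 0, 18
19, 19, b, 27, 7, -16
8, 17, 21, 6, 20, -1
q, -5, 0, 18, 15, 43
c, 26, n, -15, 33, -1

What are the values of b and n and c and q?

Rows 1 and 2 both sum to 71, so that's the common total.
The known cells in row 5 total 71, leaving 71 − 71 = 0 for the blank.
The known cells in column 1 total 56, leaving 71 − 56 = 15 for the blank.
The known cells in row 6 total 58, leaving 71 − 58 = 13 for the blank.
The known cells in row 3 total 56, leaving 71 − 56 = 15 for the blank.

b = 15, n = 13, c = 15, q = 0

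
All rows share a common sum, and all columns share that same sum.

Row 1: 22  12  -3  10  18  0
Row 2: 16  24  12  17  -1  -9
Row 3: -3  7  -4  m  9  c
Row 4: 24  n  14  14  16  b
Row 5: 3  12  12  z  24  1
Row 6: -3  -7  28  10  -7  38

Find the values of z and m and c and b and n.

Rows 1 and 2 both sum to 59, so that's the common total.
Row 5 has 3 + 12 + 12 + 24 + 1 = 52; the blank must be 59 − 52 = 7.
Column 2 has 12 + 24 + 7 + 12 − 7 = 48; the blank must be 59 − 48 = 11.
Column 4 has 10 + 17 + 14 + 7 + 10 = 58; the blank must be 59 − 58 = 1.
Row 3 has -3 + 7 − 4 + 1 + 9 = 10; the blank must be 59 − 10 = 49.
Row 4 has 24 + 11 + 14 + 14 + 16 = 79; the blank must be 59 − 79 = -20.

z = 7, m = 1, c = 49, b = -20, n = 11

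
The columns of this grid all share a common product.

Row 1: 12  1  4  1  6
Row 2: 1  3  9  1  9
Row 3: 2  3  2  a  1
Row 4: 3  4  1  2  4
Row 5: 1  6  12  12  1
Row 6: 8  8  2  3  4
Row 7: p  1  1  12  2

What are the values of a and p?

Columns 2 and 5 each multiply to 1728, so every column has product 1728.
Column 4: 1×1×2×12×3×12 = 864, so the missing entry is 1728 ÷ 864 = 2.
Column 1: 12×1×2×3×1×8 = 576, so the missing entry is 1728 ÷ 576 = 3.

a = 2, p = 3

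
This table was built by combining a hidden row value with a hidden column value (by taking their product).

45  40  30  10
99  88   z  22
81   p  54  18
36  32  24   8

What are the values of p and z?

p = 72, z = 66

Each row is a constant multiple of every other row — this is a multiplication table with the headers hidden.
Row 3 is 18/10 = 9/5 times row 1, so its entry in column 2 is 40 × 9/5 = 72.
Row 2 is 22/10 = 11/5 times row 1, so its entry in column 3 is 30 × 11/5 = 66.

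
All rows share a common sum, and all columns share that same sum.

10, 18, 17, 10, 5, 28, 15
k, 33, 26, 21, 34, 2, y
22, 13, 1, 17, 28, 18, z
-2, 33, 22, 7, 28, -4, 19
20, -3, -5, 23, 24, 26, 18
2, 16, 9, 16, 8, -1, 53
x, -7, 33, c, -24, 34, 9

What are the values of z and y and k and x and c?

Rows 1 and 4 both sum to 103, so that's the common total.
The known cells in row 3 total 99, leaving 103 − 99 = 4 for the blank.
The known cells in column 7 total 118, leaving 103 − 118 = -15 for the blank.
The known cells in row 2 total 101, leaving 103 − 101 = 2 for the blank.
The known cells in column 1 total 54, leaving 103 − 54 = 49 for the blank.
The known cells in row 7 total 94, leaving 103 − 94 = 9 for the blank.

z = 4, y = -15, k = 2, x = 49, c = 9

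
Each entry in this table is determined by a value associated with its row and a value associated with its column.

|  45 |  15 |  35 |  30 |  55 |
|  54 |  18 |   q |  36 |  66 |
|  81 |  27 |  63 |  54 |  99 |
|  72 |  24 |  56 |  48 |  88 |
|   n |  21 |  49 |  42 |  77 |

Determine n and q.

n = 63, q = 42

Each row is a constant multiple of every other row — this is a multiplication table with the headers hidden.
Row 5 is 42/30 = 7/5 times row 1, so its entry in column 1 is 45 × 7/5 = 63.
Row 2 is 36/30 = 6/5 times row 1, so its entry in column 3 is 35 × 6/5 = 42.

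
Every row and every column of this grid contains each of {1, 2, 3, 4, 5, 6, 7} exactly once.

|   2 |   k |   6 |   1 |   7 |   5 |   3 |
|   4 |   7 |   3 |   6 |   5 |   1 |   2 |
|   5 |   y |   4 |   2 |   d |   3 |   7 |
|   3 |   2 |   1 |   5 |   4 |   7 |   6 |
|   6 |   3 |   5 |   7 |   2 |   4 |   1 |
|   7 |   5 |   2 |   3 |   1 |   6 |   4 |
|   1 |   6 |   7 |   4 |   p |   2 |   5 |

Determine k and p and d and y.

At (row 1, col 2): row 1 already has {1, 2, 3, 5, 6, 7}, so the value is 4.
At (row 3, col 2): column 2 already has {2, 3, 4, 5, 6, 7}, so the value is 1.
At (row 3, col 5): row 3 already has {1, 2, 3, 4, 5, 7}, so the value is 6.
Cell (7,5): row 7 already has {1, 2, 4, 5, 6, 7} → 3.

k = 4, p = 3, d = 6, y = 1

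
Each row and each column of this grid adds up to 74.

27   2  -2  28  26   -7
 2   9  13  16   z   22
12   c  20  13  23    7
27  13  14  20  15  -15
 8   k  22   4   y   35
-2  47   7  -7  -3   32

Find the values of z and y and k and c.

z = 12, y = 1, k = 4, c = -1

Row 3: 12 + 20 + 13 + 23 + 7 = 75, so its missing entry is 74 − 75 = -1.
Column 2: 2 + 9 − 1 + 13 + 47 = 70, so its missing entry is 74 − 70 = 4.
Row 5: 8 + 4 + 22 + 4 + 35 = 73, so its missing entry is 74 − 73 = 1.
Row 2: 2 + 9 + 13 + 16 + 22 = 62, so its missing entry is 74 − 62 = 12.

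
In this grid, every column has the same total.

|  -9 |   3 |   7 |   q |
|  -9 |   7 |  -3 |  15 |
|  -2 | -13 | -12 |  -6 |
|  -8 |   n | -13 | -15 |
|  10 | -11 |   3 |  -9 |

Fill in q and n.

Column 1 sums to -18 and so does column 3; that's the common total.
In column 4 the known cells total -15, leaving -18 − (-15) = -3.
In column 2 the known cells total -14, leaving -18 − (-14) = -4.

q = -3, n = -4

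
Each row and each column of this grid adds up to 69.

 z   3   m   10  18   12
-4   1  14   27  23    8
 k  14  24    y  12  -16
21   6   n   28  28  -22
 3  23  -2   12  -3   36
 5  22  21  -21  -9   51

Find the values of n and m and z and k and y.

n = 8, m = 4, z = 22, k = 22, y = 13

Column 4 has 10 + 27 + 28 + 12 − 21 = 56; the blank must be 69 − 56 = 13.
Row 3 has 14 + 24 + 13 + 12 − 16 = 47; the blank must be 69 − 47 = 22.
Column 1 has -4 + 22 + 21 + 3 + 5 = 47; the blank must be 69 − 47 = 22.
Row 1 has 22 + 3 + 10 + 18 + 12 = 65; the blank must be 69 − 65 = 4.
Row 4 has 21 + 6 + 28 + 28 − 22 = 61; the blank must be 69 − 61 = 8.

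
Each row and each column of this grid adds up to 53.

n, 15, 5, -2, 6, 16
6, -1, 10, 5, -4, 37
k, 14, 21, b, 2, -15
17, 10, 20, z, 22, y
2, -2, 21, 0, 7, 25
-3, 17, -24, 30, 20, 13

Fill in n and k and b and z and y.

n = 13, k = 18, b = 13, z = 7, y = -23

Row 1 has 15 + 5 − 2 + 6 + 16 = 40; the blank must be 53 − 40 = 13.
Column 1 has 13 + 6 + 17 + 2 − 3 = 35; the blank must be 53 − 35 = 18.
Row 3 has 18 + 14 + 21 + 2 − 15 = 40; the blank must be 53 − 40 = 13.
Column 4 has -2 + 5 + 13 + 0 + 30 = 46; the blank must be 53 − 46 = 7.
Row 4 has 17 + 10 + 20 + 7 + 22 = 76; the blank must be 53 − 76 = -23.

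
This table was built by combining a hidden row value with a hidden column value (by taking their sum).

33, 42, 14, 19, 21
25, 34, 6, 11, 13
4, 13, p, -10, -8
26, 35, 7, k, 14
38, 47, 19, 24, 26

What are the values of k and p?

k = 12, p = -15

The difference between any two rows is the same in every column — this is an addition table with the headers hidden.
Row 4 minus row 1 is 14 − 21 = -7, so its entry in column 4 is 19 + (-7) = 12.
Row 3 minus row 1 is -8 − 21 = -29, so its entry in column 3 is 14 + (-29) = -15.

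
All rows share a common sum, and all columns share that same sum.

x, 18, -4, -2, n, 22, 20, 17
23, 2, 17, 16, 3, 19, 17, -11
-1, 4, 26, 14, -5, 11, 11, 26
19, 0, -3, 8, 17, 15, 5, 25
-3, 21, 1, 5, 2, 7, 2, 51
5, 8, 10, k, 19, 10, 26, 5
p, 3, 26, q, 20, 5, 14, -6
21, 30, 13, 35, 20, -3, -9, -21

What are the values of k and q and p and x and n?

Rows 2 and 3 both sum to 86, so that's the common total.
Column 5 has 3 − 5 + 17 + 2 + 19 + 20 + 20 = 76; the blank must be 86 − 76 = 10.
Row 1 has 18 − 4 − 2 + 10 + 22 + 20 + 17 = 81; the blank must be 86 − 81 = 5.
Column 1 has 5 + 23 − 1 + 19 − 3 + 5 + 21 = 69; the blank must be 86 − 69 = 17.
Row 6 has 5 + 8 + 10 + 19 + 10 + 26 + 5 = 83; the blank must be 86 − 83 = 3.
Row 7 has 17 + 3 + 26 + 20 + 5 + 14 − 6 = 79; the blank must be 86 − 79 = 7.

k = 3, q = 7, p = 17, x = 5, n = 10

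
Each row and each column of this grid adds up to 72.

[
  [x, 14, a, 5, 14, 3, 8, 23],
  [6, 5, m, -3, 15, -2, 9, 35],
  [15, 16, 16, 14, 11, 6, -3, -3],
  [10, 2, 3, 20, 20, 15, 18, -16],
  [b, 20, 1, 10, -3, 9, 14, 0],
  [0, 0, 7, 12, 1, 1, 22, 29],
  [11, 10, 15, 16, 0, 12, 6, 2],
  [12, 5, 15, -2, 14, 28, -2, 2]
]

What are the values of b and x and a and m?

b = 21, x = -3, a = 8, m = 7

Row 2 has 6 + 5 − 3 + 15 − 2 + 9 + 35 = 65; the blank must be 72 − 65 = 7.
Column 3 has 7 + 16 + 3 + 1 + 7 + 15 + 15 = 64; the blank must be 72 − 64 = 8.
Row 5 has 20 + 1 + 10 − 3 + 9 + 14 + 0 = 51; the blank must be 72 − 51 = 21.
Row 1 has 14 + 8 + 5 + 14 + 3 + 8 + 23 = 75; the blank must be 72 − 75 = -3.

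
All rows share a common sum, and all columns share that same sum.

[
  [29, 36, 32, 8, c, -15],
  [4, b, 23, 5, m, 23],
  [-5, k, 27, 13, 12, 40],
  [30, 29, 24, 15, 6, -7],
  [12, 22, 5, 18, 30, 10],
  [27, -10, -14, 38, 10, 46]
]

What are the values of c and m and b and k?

c = 7, m = 32, b = 10, k = 10

Rows 4 and 5 both sum to 97, so that's the common total.
The known cells in row 1 total 90, leaving 97 − 90 = 7 for the blank.
The known cells in row 3 total 87, leaving 97 − 87 = 10 for the blank.
The known cells in column 2 total 87, leaving 97 − 87 = 10 for the blank.
The known cells in row 2 total 65, leaving 97 − 65 = 32 for the blank.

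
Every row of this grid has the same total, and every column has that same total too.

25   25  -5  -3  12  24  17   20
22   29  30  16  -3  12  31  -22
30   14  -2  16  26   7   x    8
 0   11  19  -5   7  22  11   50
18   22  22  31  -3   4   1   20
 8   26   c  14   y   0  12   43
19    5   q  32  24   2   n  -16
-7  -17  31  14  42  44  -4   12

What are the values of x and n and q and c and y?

x = 16, n = 31, q = 18, c = 2, y = 10

Rows 1 and 2 both sum to 115, so that's the common total.
Column 5: 12 − 3 + 26 + 7 − 3 + 24 + 42 = 105, so its missing entry is 115 − 105 = 10.
Row 3: 30 + 14 − 2 + 16 + 26 + 7 + 8 = 99, so its missing entry is 115 − 99 = 16.
Column 7: 17 + 31 + 16 + 11 + 1 + 12 − 4 = 84, so its missing entry is 115 − 84 = 31.
Row 7: 19 + 5 + 32 + 24 + 2 + 31 − 16 = 97, so its missing entry is 115 − 97 = 18.
Row 6: 8 + 26 + 14 + 10 + 0 + 12 + 43 = 113, so its missing entry is 115 − 113 = 2.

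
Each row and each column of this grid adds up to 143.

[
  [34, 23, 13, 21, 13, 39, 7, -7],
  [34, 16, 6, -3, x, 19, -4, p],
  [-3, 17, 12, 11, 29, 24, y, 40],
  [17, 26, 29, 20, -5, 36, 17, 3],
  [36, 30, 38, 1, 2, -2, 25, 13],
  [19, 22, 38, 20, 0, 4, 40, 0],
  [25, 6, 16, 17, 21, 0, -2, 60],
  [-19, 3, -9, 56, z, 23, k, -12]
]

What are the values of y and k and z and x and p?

Column 8: -7 + 40 + 3 + 13 + 0 + 60 − 12 = 97, so its missing entry is 143 − 97 = 46.
Row 2: 34 + 16 + 6 − 3 + 19 − 4 + 46 = 114, so its missing entry is 143 − 114 = 29.
Column 5: 13 + 29 + 29 − 5 + 2 + 0 + 21 = 89, so its missing entry is 143 − 89 = 54.
Row 8: -19 + 3 − 9 + 56 + 54 + 23 − 12 = 96, so its missing entry is 143 − 96 = 47.
Row 3: -3 + 17 + 12 + 11 + 29 + 24 + 40 = 130, so its missing entry is 143 − 130 = 13.

y = 13, k = 47, z = 54, x = 29, p = 46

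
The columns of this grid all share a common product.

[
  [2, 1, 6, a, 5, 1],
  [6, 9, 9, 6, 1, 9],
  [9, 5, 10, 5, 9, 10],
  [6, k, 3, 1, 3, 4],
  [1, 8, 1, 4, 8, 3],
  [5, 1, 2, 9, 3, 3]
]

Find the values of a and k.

a = 3, k = 9

Columns 5 and 6 each multiply to 3240, so every column has product 3240.
Column 4: 6×5×1×4×9 = 1080, so the missing entry is 3240 ÷ 1080 = 3.
Column 2: 1×9×5×8×1 = 360, so the missing entry is 3240 ÷ 360 = 9.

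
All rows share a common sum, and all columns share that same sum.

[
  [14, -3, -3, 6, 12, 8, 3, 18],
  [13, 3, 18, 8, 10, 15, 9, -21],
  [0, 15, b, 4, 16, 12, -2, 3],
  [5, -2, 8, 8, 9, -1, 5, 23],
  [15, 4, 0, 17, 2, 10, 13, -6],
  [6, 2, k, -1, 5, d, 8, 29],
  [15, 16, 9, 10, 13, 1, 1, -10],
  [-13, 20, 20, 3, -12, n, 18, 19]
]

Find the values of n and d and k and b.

Rows 1 and 2 both sum to 55, so that's the common total.
The known cells in row 8 total 55, leaving 55 − 55 = 0 for the blank.
The known cells in column 6 total 45, leaving 55 − 45 = 10 for the blank.
The known cells in row 3 total 48, leaving 55 − 48 = 7 for the blank.
The known cells in row 6 total 59, leaving 55 − 59 = -4 for the blank.

n = 0, d = 10, k = -4, b = 7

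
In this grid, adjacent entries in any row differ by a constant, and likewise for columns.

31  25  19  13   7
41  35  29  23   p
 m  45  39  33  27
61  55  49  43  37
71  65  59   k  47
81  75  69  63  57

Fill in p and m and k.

Along each row the entries change by -6 per step; down each column they change by 10.
Row 2: from 41 at column 1, stepping by -6 to column 5 gives 17.
Row 3: from 45 at column 2, stepping by -6 to column 1 gives 51.
Row 5: from 71 at column 1, stepping by -6 to column 4 gives 53.

p = 17, m = 51, k = 53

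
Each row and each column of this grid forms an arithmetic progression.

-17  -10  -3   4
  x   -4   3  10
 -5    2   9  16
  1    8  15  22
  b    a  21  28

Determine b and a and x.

b = 7, a = 14, x = -11

Along each row the entries change by 7 per step; down each column they change by 6.
Row 5: from 21 at column 3, stepping by 7 to column 1 gives 7.
Row 5: from 21 at column 3, stepping by 7 to column 2 gives 14.
Row 2: from -4 at column 2, stepping by 7 to column 1 gives -11.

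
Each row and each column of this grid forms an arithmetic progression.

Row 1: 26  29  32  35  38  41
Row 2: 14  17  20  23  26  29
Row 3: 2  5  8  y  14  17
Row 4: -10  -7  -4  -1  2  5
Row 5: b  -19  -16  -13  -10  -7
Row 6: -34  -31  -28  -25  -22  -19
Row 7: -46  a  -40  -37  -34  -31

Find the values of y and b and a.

Along each row the entries change by 3 per step; down each column they change by -12.
Row 3: from 2 at column 1, stepping by 3 to column 4 gives 11.
Row 5: from -19 at column 2, stepping by 3 to column 1 gives -22.
Row 7: from -46 at column 1, stepping by 3 to column 2 gives -43.

y = 11, b = -22, a = -43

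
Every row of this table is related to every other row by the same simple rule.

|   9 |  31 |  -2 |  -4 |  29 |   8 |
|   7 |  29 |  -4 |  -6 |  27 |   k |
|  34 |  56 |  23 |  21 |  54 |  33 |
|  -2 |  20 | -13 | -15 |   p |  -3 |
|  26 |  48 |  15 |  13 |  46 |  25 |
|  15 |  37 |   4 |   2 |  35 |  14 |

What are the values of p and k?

p = 18, k = 6

The difference between any two rows is the same in every column — this is an addition table with the headers hidden.
Row 4 minus row 1 is -13 − (-2) = -11, so its entry in column 5 is 29 + (-11) = 18.
Row 2 minus row 1 is -4 − (-2) = -2, so its entry in column 6 is 8 + (-2) = 6.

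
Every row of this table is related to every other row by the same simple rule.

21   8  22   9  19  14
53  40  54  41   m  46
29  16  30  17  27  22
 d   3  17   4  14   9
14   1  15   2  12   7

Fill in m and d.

m = 51, d = 16

The difference between any two rows is the same in every column — this is an addition table with the headers hidden.
Row 2 minus row 1 is 41 − 9 = 32, so its entry in column 5 is 19 + 32 = 51.
Row 4 minus row 1 is 4 − 9 = -5, so its entry in column 1 is 21 + (-5) = 16.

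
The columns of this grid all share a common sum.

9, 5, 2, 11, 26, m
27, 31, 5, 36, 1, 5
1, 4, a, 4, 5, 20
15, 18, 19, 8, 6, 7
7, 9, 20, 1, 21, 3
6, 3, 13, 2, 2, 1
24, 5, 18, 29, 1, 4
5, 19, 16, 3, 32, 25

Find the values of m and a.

The complete columns each total 94.
Column 6 is missing 94 − 65 = 29 (since 5 + 20 + 7 + 3 + 1 + 4 + 25 = 65).
Column 3 is missing 94 − 93 = 1 (since 2 + 5 + 19 + 20 + 13 + 18 + 16 = 93).

m = 29, a = 1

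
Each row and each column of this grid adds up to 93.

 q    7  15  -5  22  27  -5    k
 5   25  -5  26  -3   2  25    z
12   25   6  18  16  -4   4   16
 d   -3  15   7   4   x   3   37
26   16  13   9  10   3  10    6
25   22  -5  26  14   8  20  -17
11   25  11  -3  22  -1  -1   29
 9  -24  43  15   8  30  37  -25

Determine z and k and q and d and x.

Row 2 has 5 + 25 − 5 + 26 − 3 + 2 + 25 = 75; the blank must be 93 − 75 = 18.
Column 8 has 18 + 16 + 37 + 6 − 17 + 29 − 25 = 64; the blank must be 93 − 64 = 29.
Row 1 has 7 + 15 − 5 + 22 + 27 − 5 + 29 = 90; the blank must be 93 − 90 = 3.
Column 1 has 3 + 5 + 12 + 26 + 25 + 11 + 9 = 91; the blank must be 93 − 91 = 2.
Row 4 has 2 − 3 + 15 + 7 + 4 + 3 + 37 = 65; the blank must be 93 − 65 = 28.

z = 18, k = 29, q = 3, d = 2, x = 28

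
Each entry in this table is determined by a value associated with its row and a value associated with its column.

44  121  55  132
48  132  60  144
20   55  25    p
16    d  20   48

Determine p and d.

Each row is a constant multiple of every other row — this is a multiplication table with the headers hidden.
Row 3 is 25/55 = 5/11 times row 1, so its entry in column 4 is 132 × 5/11 = 60.
Row 4 is 20/55 = 4/11 times row 1, so its entry in column 2 is 121 × 4/11 = 44.

p = 60, d = 44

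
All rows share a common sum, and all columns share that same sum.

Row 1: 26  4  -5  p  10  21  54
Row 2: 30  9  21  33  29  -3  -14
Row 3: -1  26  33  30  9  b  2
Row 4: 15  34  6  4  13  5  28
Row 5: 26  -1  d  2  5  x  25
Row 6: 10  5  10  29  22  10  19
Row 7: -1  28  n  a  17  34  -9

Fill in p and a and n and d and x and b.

Rows 2 and 4 both sum to 105, so that's the common total.
Row 1: 26 + 4 − 5 + 10 + 21 + 54 = 110, so its missing entry is 105 − 110 = -5.
Row 3: -1 + 26 + 33 + 30 + 9 + 2 = 99, so its missing entry is 105 − 99 = 6.
Column 6: 21 − 3 + 6 + 5 + 10 + 34 = 73, so its missing entry is 105 − 73 = 32.
Row 5: 26 − 1 + 2 + 5 + 32 + 25 = 89, so its missing entry is 105 − 89 = 16.
Column 3: -5 + 21 + 33 + 6 + 16 + 10 = 81, so its missing entry is 105 − 81 = 24.
Row 7: -1 + 28 + 24 + 17 + 34 − 9 = 93, so its missing entry is 105 − 93 = 12.

p = -5, a = 12, n = 24, d = 16, x = 32, b = 6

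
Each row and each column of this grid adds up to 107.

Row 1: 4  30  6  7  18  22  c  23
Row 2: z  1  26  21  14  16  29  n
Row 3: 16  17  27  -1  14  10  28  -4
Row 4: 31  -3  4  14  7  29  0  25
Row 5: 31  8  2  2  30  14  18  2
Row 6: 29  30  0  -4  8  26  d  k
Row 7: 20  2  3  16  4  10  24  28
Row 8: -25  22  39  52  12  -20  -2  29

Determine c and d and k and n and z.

Row 1: 4 + 30 + 6 + 7 + 18 + 22 + 23 = 110, so its missing entry is 107 − 110 = -3.
Column 7: -3 + 29 + 28 + 0 + 18 + 24 − 2 = 94, so its missing entry is 107 − 94 = 13.
Row 6: 29 + 30 + 0 − 4 + 8 + 26 + 13 = 102, so its missing entry is 107 − 102 = 5.
Column 8: 23 − 4 + 25 + 2 + 5 + 28 + 29 = 108, so its missing entry is 107 − 108 = -1.
Row 2: 1 + 26 + 21 + 14 + 16 + 29 − 1 = 106, so its missing entry is 107 − 106 = 1.

c = -3, d = 13, k = 5, n = -1, z = 1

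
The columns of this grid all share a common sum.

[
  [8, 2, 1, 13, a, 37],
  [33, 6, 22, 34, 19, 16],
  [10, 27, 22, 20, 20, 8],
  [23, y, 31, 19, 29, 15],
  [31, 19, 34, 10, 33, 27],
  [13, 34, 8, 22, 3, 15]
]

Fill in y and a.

y = 30, a = 14

Column 4 sums to 118 and so does column 6; that's the common total.
In column 2 the known cells total 88, leaving 118 − 88 = 30.
In column 5 the known cells total 104, leaving 118 − 104 = 14.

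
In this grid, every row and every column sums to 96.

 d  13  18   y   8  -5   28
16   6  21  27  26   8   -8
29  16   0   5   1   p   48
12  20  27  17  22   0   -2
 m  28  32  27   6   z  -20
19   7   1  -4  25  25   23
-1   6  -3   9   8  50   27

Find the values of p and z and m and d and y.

p = -3, z = 21, m = 2, d = 19, y = 15

Column 4 has 27 + 5 + 17 + 27 − 4 + 9 = 81; the blank must be 96 − 81 = 15.
Row 1 has 13 + 18 + 15 + 8 − 5 + 28 = 77; the blank must be 96 − 77 = 19.
Column 1 has 19 + 16 + 29 + 12 + 19 − 1 = 94; the blank must be 96 − 94 = 2.
Row 5 has 2 + 28 + 32 + 27 + 6 − 20 = 75; the blank must be 96 − 75 = 21.
Row 3 has 29 + 16 + 0 + 5 + 1 + 48 = 99; the blank must be 96 − 99 = -3.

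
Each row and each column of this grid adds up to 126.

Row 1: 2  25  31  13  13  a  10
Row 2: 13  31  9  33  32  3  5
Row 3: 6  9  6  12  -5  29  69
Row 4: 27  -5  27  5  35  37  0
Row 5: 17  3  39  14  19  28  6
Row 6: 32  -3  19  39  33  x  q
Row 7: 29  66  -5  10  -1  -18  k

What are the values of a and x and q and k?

Row 7: 29 + 66 − 5 + 10 − 1 − 18 = 81, so its missing entry is 126 − 81 = 45.
Column 7: 10 + 5 + 69 + 0 + 6 + 45 = 135, so its missing entry is 126 − 135 = -9.
Row 6: 32 − 3 + 19 + 39 + 33 − 9 = 111, so its missing entry is 126 − 111 = 15.
Row 1: 2 + 25 + 31 + 13 + 13 + 10 = 94, so its missing entry is 126 − 94 = 32.

a = 32, x = 15, q = -9, k = 45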